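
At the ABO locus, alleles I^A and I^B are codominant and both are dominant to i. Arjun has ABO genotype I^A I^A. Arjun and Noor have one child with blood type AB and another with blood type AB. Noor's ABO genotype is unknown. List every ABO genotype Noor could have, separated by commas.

I^A I^B, I^B I^B, I^B i

For each candidate genotype of Noor, check whether crossing it with I^A I^A can produce every observed child phenotype.
  I^A I^A → possible child types {A} ✗
  I^A I^B → possible child types {A, AB} ✓
  I^A i → possible child types {A} ✗
  I^B I^B → possible child types {AB} ✓
  I^B i → possible child types {A, AB} ✓
  i i → possible child types {A} ✗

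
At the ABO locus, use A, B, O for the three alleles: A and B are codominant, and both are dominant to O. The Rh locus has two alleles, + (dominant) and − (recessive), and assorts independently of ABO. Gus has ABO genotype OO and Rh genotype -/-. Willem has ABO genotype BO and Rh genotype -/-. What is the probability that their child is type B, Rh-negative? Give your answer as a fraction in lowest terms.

ABO cross OO × BO → offspring phenotypes: 1/2 O, 1/2 B.
Rh cross -/- × -/- → 1 Rh-.
Independent loci: P(type B, Rh-negative) = 1/2 × 1 = 1/2.

1/2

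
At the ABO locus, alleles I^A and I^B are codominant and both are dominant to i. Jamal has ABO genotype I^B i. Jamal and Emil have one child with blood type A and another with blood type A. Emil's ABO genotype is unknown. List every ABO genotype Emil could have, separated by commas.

I^A I^A, I^A I^B, I^A i

For each candidate genotype of Emil, check whether crossing it with I^B i can produce every observed child phenotype.
  I^A I^A → possible child types {A, AB} ✓
  I^A I^B → possible child types {A, B, AB} ✓
  I^A i → possible child types {O, A, B, AB} ✓
  I^B I^B → possible child types {B} ✗
  I^B i → possible child types {O, B} ✗
  i i → possible child types {O, B} ✗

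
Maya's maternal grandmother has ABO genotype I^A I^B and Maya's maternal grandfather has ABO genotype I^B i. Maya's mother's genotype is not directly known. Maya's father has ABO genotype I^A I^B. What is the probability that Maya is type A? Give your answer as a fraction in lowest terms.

Maya's mother's ABO genotype from I^A I^B × I^B i: 1/4 I^A I^B, 1/4 I^A i, 1/4 I^B I^B, 1/4 I^B i.
Crossing each possibility with the father I^A I^B and summing P(type A): 1/4·1/4 + 1/4·1/2 + 1/4·0 + 1/4·1/4 = 1/4.

1/4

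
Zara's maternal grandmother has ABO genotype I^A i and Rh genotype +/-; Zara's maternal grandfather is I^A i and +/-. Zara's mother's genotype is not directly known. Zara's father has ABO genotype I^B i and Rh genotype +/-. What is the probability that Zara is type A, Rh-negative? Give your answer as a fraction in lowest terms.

Zara's mother's ABO genotype from I^A i × I^A i: 1/4 I^A I^A, 1/2 I^A i, 1/4 i i.
Crossing each possibility with the father I^B i and summing P(type A): 1/4·1/2 + 1/2·1/4 + 1/4·0 = 1/4.
Similarly for Rh via the mother's Rh distribution: P(Rh-) = 1/4.
Independent loci: 1/4 × 1/4 = 1/16.

1/16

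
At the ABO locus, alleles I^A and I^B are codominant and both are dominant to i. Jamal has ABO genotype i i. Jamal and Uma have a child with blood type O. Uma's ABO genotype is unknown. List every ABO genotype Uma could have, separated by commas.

I^A i, I^B i, i i

For each candidate genotype of Uma, check whether crossing it with i i can produce every observed child phenotype.
  I^A I^A → possible child types {A} ✗
  I^A I^B → possible child types {A, B} ✗
  I^A i → possible child types {O, A} ✓
  I^B I^B → possible child types {B} ✗
  I^B i → possible child types {O, B} ✓
  i i → possible child types {O} ✓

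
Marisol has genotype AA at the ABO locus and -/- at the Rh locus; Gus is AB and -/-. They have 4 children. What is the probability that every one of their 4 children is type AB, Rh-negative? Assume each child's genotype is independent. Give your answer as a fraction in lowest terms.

ABO cross AA × AB → 1/2 A, 1/2 AB.
Rh cross -/- × -/- → 1 Rh-; so P(type AB, Rh-negative) = 1/2 × 1 = 1/2 per child.
All 4 independent: (1/2)^4 = 1/16.

1/16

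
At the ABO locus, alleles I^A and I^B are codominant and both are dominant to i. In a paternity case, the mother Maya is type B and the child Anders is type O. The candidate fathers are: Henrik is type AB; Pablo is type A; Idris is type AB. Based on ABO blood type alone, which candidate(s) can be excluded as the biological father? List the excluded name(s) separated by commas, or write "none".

Henrik, Idris

A candidate is excluded only if no genotype consistent with his phenotype could produce a type O child with a type B mother.
Henrik (type AB): no genotype consistent with that phenotype can produce a type-O child with a type-B mother.
Idris (type AB): no genotype consistent with that phenotype can produce a type-O child with a type-B mother.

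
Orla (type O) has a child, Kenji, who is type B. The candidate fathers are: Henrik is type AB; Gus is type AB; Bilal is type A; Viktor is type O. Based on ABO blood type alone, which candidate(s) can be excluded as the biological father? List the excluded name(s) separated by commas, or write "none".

A candidate is excluded only if no genotype consistent with his phenotype could produce a type B child with a type O mother.
Bilal (type A): no genotype consistent with that phenotype can produce a type-B child with a type-O mother.
Viktor (type O): no genotype consistent with that phenotype can produce a type-B child with a type-O mother.

Bilal, Viktor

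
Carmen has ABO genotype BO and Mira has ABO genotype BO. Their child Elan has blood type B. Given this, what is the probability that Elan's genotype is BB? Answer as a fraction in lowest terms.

Cross BO × BO → 1/4 BB, 1/2 BO, 1/4 OO.
Type-B genotypes among offspring: BB (1/4), BO (1/2); total 3/4.
P(BB | type B) = (1/4) / (3/4) = 1/3.

1/3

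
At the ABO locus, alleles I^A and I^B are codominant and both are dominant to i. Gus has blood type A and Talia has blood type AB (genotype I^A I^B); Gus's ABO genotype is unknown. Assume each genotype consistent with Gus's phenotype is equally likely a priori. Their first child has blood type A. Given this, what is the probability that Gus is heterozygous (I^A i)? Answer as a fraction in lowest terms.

Possible genotypes: Gus ∈ {I^A I^A, I^A i}; Talia ∈ {I^A I^B}.
Weight each parental genotype pair by prior × P(type-A child):
  I^A I^A × I^A I^B: posterior weight 1/2.
  I^A i × I^A I^B: posterior weight 1/2.
Sum the posterior weight over pairs where Gus is I^A i: 1/2.

1/2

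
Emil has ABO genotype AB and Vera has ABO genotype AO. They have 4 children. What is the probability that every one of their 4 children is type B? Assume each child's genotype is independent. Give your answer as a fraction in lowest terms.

ABO cross AB × AO → 1/2 A, 1/4 B, 1/4 AB.
So P(type B) = 1/4 per child.
All 4 independent: (1/4)^4 = 1/256.

1/256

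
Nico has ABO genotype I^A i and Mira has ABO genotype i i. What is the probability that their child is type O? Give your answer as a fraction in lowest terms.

1/2

ABO cross I^A i × i i → offspring phenotypes: 1/2 O, 1/2 A.
So P(type O) = 1/2.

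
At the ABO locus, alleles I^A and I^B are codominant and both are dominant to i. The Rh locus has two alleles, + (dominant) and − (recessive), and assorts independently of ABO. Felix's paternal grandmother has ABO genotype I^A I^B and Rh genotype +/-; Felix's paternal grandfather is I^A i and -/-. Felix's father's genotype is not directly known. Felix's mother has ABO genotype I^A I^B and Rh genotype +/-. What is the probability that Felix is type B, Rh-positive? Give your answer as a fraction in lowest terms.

Felix's father's ABO genotype from I^A I^B × I^A i: 1/4 I^A I^A, 1/4 I^A I^B, 1/4 I^A i, 1/4 I^B i.
Crossing each possibility with the mother I^A I^B and summing P(type B): 1/4·0 + 1/4·1/4 + 1/4·1/4 + 1/4·1/2 = 1/4.
Similarly for Rh via the father's Rh distribution: P(Rh+) = 5/8.
Independent loci: 1/4 × 5/8 = 5/32.

5/32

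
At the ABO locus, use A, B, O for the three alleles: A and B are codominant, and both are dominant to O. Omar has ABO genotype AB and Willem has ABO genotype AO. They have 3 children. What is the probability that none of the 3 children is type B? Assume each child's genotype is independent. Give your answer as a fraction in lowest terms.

27/64

ABO cross AB × AO → 1/2 A, 1/4 B, 1/4 AB.
So P(type B) = 1/4 per child.
P(not type B) = 3/4 for one child; (3/4)^3 = 27/64.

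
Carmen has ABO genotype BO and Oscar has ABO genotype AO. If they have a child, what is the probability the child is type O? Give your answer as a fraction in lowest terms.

1/4

ABO cross BO × AO → offspring phenotypes: 1/4 O, 1/4 A, 1/4 B, 1/4 AB.
So P(type O) = 1/4.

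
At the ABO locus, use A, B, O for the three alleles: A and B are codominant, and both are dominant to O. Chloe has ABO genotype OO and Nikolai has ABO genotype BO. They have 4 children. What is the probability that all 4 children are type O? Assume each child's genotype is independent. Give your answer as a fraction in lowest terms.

ABO cross OO × BO → 1/2 O, 1/2 B.
So P(type O) = 1/2 per child.
All 4 independent: (1/2)^4 = 1/16.

1/16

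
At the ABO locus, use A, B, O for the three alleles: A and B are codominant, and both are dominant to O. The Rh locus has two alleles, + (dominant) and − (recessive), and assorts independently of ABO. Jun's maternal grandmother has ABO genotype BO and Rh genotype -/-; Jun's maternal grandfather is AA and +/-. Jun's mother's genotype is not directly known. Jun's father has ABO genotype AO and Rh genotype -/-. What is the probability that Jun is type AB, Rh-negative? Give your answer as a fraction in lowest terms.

Jun's mother's ABO genotype from BO × AA: 1/2 AB, 1/2 AO.
Crossing each possibility with the father AO and summing P(type AB): 1/2·1/4 + 1/2·0 = 1/8.
Similarly for Rh via the mother's Rh distribution: P(Rh-) = 3/4.
Independent loci: 1/8 × 3/4 = 3/32.

3/32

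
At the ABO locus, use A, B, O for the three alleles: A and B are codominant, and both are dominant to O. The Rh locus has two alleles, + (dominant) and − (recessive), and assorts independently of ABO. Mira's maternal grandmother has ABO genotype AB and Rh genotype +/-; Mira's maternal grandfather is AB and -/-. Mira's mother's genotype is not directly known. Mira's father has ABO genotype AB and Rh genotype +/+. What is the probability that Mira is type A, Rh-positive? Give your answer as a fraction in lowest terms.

1/4

Mira's mother's ABO genotype from AB × AB: 1/4 AA, 1/2 AB, 1/4 BB.
Crossing each possibility with the father AB and summing P(type A): 1/4·1/2 + 1/2·1/4 + 1/4·0 = 1/4.
Similarly for Rh via the mother's Rh distribution: P(Rh+) = 1.
Independent loci: 1/4 × 1 = 1/4.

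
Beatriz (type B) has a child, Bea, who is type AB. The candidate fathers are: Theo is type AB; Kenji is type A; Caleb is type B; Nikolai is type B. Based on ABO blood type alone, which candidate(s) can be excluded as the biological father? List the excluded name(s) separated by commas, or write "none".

A candidate is excluded only if no genotype consistent with his phenotype could produce a type AB child with a type B mother.
Caleb (type B): no genotype consistent with that phenotype can produce a type-AB child with a type-B mother.
Nikolai (type B): no genotype consistent with that phenotype can produce a type-AB child with a type-B mother.

Caleb, Nikolai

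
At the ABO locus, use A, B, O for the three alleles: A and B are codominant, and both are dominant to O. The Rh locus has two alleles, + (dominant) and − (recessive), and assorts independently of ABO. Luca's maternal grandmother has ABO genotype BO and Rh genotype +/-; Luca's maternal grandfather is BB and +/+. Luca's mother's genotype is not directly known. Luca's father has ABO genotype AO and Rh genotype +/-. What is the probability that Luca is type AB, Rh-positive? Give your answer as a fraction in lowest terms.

Luca's mother's ABO genotype from BO × BB: 1/2 BB, 1/2 BO.
Crossing each possibility with the father AO and summing P(type AB): 1/2·1/2 + 1/2·1/4 = 3/8.
Similarly for Rh via the mother's Rh distribution: P(Rh+) = 7/8.
Independent loci: 3/8 × 7/8 = 21/64.

21/64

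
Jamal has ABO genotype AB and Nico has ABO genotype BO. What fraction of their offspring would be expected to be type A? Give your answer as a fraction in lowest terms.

1/4

ABO cross AB × BO → offspring phenotypes: 1/4 A, 1/2 B, 1/4 AB.
So P(type A) = 1/4.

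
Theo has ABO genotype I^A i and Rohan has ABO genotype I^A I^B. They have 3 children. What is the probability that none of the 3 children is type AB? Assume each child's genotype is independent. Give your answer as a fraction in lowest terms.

ABO cross I^A i × I^A I^B → 1/2 A, 1/4 B, 1/4 AB.
So P(type AB) = 1/4 per child.
P(not type AB) = 3/4 for one child; (3/4)^3 = 27/64.

27/64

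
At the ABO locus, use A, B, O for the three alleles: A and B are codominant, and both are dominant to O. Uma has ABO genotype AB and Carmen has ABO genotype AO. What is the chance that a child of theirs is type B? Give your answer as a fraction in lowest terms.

ABO cross AB × AO → offspring phenotypes: 1/2 A, 1/4 B, 1/4 AB.
So P(type B) = 1/4.

1/4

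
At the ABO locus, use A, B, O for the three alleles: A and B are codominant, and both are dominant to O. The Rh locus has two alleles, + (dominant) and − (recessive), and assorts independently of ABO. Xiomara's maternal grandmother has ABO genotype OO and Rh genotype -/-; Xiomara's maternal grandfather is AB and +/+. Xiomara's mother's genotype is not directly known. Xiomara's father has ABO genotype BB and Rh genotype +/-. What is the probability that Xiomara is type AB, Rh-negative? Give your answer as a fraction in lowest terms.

Xiomara's mother's ABO genotype from OO × AB: 1/2 AO, 1/2 BO.
Crossing each possibility with the father BB and summing P(type AB): 1/2·1/2 + 1/2·0 = 1/4.
Similarly for Rh via the mother's Rh distribution: P(Rh-) = 1/4.
Independent loci: 1/4 × 1/4 = 1/16.

1/16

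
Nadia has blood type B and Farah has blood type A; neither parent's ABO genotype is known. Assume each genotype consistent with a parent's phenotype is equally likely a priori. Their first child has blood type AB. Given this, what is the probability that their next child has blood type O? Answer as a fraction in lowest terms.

Possible genotypes: Nadia ∈ {BB, BO}; Farah ∈ {AA, AO}.
Weight each parental genotype pair by prior × P(type-AB child):
  BB × AA: posterior weight 4/9; P(next child type O) = 0.
  BB × AO: posterior weight 2/9; P(next child type O) = 0.
  BO × AA: posterior weight 2/9; P(next child type O) = 0.
  BO × AO: posterior weight 1/9; P(next child type O) = 1/4.
Weighted sum = 1/36.

1/36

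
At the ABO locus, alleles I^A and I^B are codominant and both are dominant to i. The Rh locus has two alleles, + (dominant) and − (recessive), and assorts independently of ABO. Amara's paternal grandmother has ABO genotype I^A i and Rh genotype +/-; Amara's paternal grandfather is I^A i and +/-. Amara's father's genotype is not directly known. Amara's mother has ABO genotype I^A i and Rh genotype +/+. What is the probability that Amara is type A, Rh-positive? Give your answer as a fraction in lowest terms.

3/4

Amara's father's ABO genotype from I^A i × I^A i: 1/4 I^A I^A, 1/2 I^A i, 1/4 i i.
Crossing each possibility with the mother I^A i and summing P(type A): 1/4·1 + 1/2·3/4 + 1/4·1/2 = 3/4.
Similarly for Rh via the father's Rh distribution: P(Rh+) = 1.
Independent loci: 3/4 × 1 = 3/4.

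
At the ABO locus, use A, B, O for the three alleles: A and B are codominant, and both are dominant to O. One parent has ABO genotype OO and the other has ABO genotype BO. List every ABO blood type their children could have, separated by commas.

O, B

Gametes from OO × BO give offspring ABO genotypes BO, OO, i.e. phenotypes O, B.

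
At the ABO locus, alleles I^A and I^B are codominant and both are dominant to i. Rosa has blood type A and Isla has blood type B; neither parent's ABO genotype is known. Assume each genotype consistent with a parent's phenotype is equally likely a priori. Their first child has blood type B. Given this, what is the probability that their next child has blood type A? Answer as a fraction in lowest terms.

Possible genotypes: Rosa ∈ {I^A I^A, I^A i}; Isla ∈ {I^B I^B, I^B i}.
Weight each parental genotype pair by prior × P(type-B child):
  I^A i × I^B I^B: posterior weight 2/3; P(next child type A) = 0.
  I^A i × I^B i: posterior weight 1/3; P(next child type A) = 1/4.
Weighted sum = 1/12.

1/12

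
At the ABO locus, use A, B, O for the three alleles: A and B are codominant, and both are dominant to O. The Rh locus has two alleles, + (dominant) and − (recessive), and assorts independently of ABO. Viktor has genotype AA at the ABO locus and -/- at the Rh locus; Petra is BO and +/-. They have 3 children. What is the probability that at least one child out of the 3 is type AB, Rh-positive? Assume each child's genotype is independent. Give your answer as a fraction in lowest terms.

37/64

ABO cross AA × BO → 1/2 A, 1/2 AB.
Rh cross -/- × +/- → 1/2 Rh+, 1/2 Rh-; so P(type AB, Rh-positive) = 1/2 × 1/2 = 1/4 per child.
P(none) = (3/4)^3 = 27/64; P(at least one) = 1 − 27/64 = 37/64.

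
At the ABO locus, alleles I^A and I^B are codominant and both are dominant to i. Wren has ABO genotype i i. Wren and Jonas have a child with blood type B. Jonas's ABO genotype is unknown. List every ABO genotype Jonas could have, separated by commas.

I^A I^B, I^B I^B, I^B i

For each candidate genotype of Jonas, check whether crossing it with i i can produce every observed child phenotype.
  I^A I^A → possible child types {A} ✗
  I^A I^B → possible child types {A, B} ✓
  I^A i → possible child types {O, A} ✗
  I^B I^B → possible child types {B} ✓
  I^B i → possible child types {O, B} ✓
  i i → possible child types {O} ✗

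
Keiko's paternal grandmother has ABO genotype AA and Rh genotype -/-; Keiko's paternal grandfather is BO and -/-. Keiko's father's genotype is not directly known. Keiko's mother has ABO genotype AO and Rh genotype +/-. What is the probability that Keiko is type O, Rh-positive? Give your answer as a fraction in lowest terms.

Keiko's father's ABO genotype from AA × BO: 1/2 AB, 1/2 AO.
Crossing each possibility with the mother AO and summing P(type O): 1/2·0 + 1/2·1/4 = 1/8.
Similarly for Rh via the father's Rh distribution: P(Rh+) = 1/2.
Independent loci: 1/8 × 1/2 = 1/16.

1/16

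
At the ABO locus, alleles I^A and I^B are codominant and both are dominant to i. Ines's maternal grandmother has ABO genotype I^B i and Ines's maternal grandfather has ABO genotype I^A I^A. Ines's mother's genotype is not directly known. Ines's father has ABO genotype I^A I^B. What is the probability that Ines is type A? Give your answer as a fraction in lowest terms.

Ines's mother's ABO genotype from I^B i × I^A I^A: 1/2 I^A I^B, 1/2 I^A i.
Crossing each possibility with the father I^A I^B and summing P(type A): 1/2·1/4 + 1/2·1/2 = 3/8.

3/8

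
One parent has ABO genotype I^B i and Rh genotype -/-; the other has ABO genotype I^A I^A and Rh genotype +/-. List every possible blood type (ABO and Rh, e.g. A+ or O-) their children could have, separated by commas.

A+, A-, AB+, AB-

Gametes from I^B i × I^A I^A give offspring ABO genotypes I^A I^B, I^A i, i.e. phenotypes A, AB.
Rh cross -/- × +/- → phenotypes Rh+, Rh-.
Combining independently: A+, A-, AB+, AB-.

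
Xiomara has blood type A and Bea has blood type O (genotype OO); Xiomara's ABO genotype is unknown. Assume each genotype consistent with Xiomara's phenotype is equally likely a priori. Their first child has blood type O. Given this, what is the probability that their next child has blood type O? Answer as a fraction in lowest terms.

1/2

Possible genotypes: Xiomara ∈ {AA, AO}; Bea ∈ {OO}.
Weight each parental genotype pair by prior × P(type-O child):
  AO × OO: posterior weight 1; P(next child type O) = 1/2.
Weighted sum = 1/2.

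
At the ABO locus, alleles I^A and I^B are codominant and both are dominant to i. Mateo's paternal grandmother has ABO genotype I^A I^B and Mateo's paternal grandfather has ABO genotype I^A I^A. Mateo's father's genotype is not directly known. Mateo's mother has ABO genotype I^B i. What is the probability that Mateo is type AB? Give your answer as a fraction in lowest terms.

3/8

Mateo's father's ABO genotype from I^A I^B × I^A I^A: 1/2 I^A I^A, 1/2 I^A I^B.
Crossing each possibility with the mother I^B i and summing P(type AB): 1/2·1/2 + 1/2·1/4 = 3/8.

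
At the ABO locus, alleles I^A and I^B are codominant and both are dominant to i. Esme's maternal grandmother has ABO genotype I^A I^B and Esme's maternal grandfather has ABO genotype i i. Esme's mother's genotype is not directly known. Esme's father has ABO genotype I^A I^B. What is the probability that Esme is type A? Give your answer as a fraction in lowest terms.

Esme's mother's ABO genotype from I^A I^B × i i: 1/2 I^A i, 1/2 I^B i.
Crossing each possibility with the father I^A I^B and summing P(type A): 1/2·1/2 + 1/2·1/4 = 3/8.

3/8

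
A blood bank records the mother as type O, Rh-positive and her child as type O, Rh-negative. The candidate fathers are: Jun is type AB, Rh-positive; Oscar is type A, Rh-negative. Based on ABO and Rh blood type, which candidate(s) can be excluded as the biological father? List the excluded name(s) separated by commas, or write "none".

A candidate is excluded only if no genotype consistent with his phenotype could produce a type O, Rh-negative child with a type O, Rh-positive mother.
Jun (type AB, Rh+): no genotype consistent with that phenotype can produce a type-O Rh- child with a type-O mother.

Jun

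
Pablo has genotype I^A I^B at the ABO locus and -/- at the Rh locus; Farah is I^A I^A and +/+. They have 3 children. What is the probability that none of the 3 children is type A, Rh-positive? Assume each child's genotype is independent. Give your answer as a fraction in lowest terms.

1/8

ABO cross I^A I^B × I^A I^A → 1/2 A, 1/2 AB.
Rh cross -/- × +/+ → 1 Rh+; so P(type A, Rh-positive) = 1/2 × 1 = 1/2 per child.
P(not type A, Rh-positive) = 1/2 for one child; (1/2)^3 = 1/8.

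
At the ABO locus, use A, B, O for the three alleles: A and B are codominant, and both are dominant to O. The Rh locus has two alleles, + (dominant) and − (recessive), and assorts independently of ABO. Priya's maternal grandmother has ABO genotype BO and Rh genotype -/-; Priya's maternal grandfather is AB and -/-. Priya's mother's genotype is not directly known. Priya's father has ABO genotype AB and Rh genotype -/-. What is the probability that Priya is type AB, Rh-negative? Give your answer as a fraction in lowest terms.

Priya's mother's ABO genotype from BO × AB: 1/4 AB, 1/4 AO, 1/4 BB, 1/4 BO.
Crossing each possibility with the father AB and summing P(type AB): 1/4·1/2 + 1/4·1/4 + 1/4·1/2 + 1/4·1/4 = 3/8.
Similarly for Rh via the mother's Rh distribution: P(Rh-) = 1.
Independent loci: 3/8 × 1 = 3/8.

3/8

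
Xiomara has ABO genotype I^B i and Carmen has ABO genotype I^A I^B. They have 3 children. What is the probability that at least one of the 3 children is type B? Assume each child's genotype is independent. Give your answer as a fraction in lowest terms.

7/8

ABO cross I^B i × I^A I^B → 1/4 A, 1/2 B, 1/4 AB.
So P(type B) = 1/2 per child.
P(none) = (1/2)^3 = 1/8; P(at least one) = 1 − 1/8 = 7/8.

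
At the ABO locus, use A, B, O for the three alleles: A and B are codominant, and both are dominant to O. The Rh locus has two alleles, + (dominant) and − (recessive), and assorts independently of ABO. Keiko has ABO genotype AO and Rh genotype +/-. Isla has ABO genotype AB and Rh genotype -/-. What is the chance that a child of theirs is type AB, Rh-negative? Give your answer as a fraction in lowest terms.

1/8

ABO cross AO × AB → offspring phenotypes: 1/2 A, 1/4 B, 1/4 AB.
Rh cross +/- × -/- → 1/2 Rh+, 1/2 Rh-.
Independent loci: P(type AB, Rh-negative) = 1/4 × 1/2 = 1/8.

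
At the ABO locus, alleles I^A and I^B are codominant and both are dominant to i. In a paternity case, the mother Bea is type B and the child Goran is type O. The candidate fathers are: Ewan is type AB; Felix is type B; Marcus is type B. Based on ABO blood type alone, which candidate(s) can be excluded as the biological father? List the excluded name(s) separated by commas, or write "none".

A candidate is excluded only if no genotype consistent with his phenotype could produce a type O child with a type B mother.
Ewan (type AB): no genotype consistent with that phenotype can produce a type-O child with a type-B mother.

Ewan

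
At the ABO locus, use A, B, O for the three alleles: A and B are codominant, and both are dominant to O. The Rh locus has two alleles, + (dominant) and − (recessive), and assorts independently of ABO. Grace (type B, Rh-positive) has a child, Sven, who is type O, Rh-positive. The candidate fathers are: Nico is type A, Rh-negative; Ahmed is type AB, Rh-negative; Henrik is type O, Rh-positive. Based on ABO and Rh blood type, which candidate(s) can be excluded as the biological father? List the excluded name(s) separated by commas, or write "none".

A candidate is excluded only if no genotype consistent with his phenotype could produce a type O, Rh-positive child with a type B, Rh-positive mother.
Ahmed (type AB, Rh-): no genotype consistent with that phenotype can produce a type-O Rh+ child with a type-B mother.

Ahmed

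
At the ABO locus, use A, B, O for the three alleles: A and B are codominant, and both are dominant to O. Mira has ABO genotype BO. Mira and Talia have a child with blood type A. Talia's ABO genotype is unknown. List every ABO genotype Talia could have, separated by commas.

AA, AB, AO

For each candidate genotype of Talia, check whether crossing it with BO can produce every observed child phenotype.
  AA → possible child types {A, AB} ✓
  AB → possible child types {A, B, AB} ✓
  AO → possible child types {O, A, B, AB} ✓
  BB → possible child types {B} ✗
  BO → possible child types {O, B} ✗
  OO → possible child types {O, B} ✗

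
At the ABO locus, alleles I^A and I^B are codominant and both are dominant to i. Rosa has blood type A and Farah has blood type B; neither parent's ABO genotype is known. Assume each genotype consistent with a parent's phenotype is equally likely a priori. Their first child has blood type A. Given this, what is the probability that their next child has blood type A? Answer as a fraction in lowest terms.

5/12

Possible genotypes: Rosa ∈ {I^A I^A, I^A i}; Farah ∈ {I^B I^B, I^B i}.
Weight each parental genotype pair by prior × P(type-A child):
  I^A I^A × I^B i: posterior weight 2/3; P(next child type A) = 1/2.
  I^A i × I^B i: posterior weight 1/3; P(next child type A) = 1/4.
Weighted sum = 5/12.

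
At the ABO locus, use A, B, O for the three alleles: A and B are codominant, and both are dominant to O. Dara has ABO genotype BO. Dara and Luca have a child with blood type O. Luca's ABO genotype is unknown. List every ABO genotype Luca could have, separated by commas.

For each candidate genotype of Luca, check whether crossing it with BO can produce every observed child phenotype.
  AA → possible child types {A, AB} ✗
  AB → possible child types {A, B, AB} ✗
  AO → possible child types {O, A, B, AB} ✓
  BB → possible child types {B} ✗
  BO → possible child types {O, B} ✓
  OO → possible child types {O, B} ✓

AO, BO, OO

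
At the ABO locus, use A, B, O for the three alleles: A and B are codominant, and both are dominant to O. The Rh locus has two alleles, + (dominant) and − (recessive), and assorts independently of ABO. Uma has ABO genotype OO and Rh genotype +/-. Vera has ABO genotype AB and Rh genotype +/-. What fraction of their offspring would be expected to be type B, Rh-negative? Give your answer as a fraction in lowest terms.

ABO cross OO × AB → offspring phenotypes: 1/2 A, 1/2 B.
Rh cross +/- × +/- → 3/4 Rh+, 1/4 Rh-.
Independent loci: P(type B, Rh-negative) = 1/2 × 1/4 = 1/8.

1/8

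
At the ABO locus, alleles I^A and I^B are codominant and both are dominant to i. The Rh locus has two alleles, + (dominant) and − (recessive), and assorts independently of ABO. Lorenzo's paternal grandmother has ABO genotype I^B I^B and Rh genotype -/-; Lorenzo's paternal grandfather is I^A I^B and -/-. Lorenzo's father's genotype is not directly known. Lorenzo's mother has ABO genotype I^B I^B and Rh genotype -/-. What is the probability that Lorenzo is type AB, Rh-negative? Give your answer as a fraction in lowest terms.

1/4

Lorenzo's father's ABO genotype from I^B I^B × I^A I^B: 1/2 I^A I^B, 1/2 I^B I^B.
Crossing each possibility with the mother I^B I^B and summing P(type AB): 1/2·1/2 + 1/2·0 = 1/4.
Similarly for Rh via the father's Rh distribution: P(Rh-) = 1.
Independent loci: 1/4 × 1 = 1/4.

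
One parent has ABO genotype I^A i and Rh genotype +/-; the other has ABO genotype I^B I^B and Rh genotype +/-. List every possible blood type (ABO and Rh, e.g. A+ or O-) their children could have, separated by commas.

Gametes from I^A i × I^B I^B give offspring ABO genotypes I^A I^B, I^B i, i.e. phenotypes B, AB.
Rh cross +/- × +/- → phenotypes Rh+, Rh-.
Combining independently: B+, B-, AB+, AB-.

B+, B-, AB+, AB-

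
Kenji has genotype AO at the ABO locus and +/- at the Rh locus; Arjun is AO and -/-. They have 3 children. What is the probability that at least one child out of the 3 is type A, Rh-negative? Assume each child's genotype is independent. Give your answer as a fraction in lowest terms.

387/512

ABO cross AO × AO → 1/4 O, 3/4 A.
Rh cross +/- × -/- → 1/2 Rh+, 1/2 Rh-; so P(type A, Rh-negative) = 3/4 × 1/2 = 3/8 per child.
P(none) = (5/8)^3 = 125/512; P(at least one) = 1 − 125/512 = 387/512.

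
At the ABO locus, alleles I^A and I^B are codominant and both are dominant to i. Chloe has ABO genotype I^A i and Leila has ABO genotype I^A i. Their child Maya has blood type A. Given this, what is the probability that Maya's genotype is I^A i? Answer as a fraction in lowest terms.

2/3

Cross I^A i × I^A i → 1/4 I^A I^A, 1/2 I^A i, 1/4 i i.
Type-A genotypes among offspring: I^A I^A (1/4), I^A i (1/2); total 3/4.
P(I^A i | type A) = (1/2) / (3/4) = 2/3.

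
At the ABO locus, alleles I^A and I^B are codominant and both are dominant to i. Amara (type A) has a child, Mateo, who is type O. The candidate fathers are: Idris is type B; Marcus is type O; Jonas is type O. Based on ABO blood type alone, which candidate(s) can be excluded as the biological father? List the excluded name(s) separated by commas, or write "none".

A candidate is excluded only if no genotype consistent with his phenotype could produce a type O child with a type A mother.
Every candidate has at least one consistent genotype combination, so none can be excluded.

none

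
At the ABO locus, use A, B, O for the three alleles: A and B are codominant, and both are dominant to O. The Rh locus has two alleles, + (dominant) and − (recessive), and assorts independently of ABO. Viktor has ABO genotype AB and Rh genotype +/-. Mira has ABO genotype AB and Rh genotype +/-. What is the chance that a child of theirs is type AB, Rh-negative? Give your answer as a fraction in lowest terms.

1/8

ABO cross AB × AB → offspring phenotypes: 1/4 A, 1/4 B, 1/2 AB.
Rh cross +/- × +/- → 3/4 Rh+, 1/4 Rh-.
Independent loci: P(type AB, Rh-negative) = 1/2 × 1/4 = 1/8.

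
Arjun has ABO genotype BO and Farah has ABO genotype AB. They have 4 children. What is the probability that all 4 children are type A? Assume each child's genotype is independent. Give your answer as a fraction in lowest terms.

1/256

ABO cross BO × AB → 1/4 A, 1/2 B, 1/4 AB.
So P(type A) = 1/4 per child.
All 4 independent: (1/4)^4 = 1/256.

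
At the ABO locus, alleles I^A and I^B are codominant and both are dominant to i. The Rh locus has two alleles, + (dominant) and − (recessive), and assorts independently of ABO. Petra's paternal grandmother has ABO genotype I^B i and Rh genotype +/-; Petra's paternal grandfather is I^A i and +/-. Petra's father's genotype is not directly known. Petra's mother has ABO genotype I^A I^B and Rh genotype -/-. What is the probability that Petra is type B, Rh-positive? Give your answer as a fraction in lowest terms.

3/16

Petra's father's ABO genotype from I^B i × I^A i: 1/4 I^A I^B, 1/4 I^A i, 1/4 I^B i, 1/4 i i.
Crossing each possibility with the mother I^A I^B and summing P(type B): 1/4·1/4 + 1/4·1/4 + 1/4·1/2 + 1/4·1/2 = 3/8.
Similarly for Rh via the father's Rh distribution: P(Rh+) = 1/2.
Independent loci: 3/8 × 1/2 = 3/16.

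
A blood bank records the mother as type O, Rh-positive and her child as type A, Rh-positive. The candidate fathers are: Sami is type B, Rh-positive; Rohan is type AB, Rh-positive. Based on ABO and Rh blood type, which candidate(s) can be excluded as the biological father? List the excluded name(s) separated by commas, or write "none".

Sami

A candidate is excluded only if no genotype consistent with his phenotype could produce a type A, Rh-positive child with a type O, Rh-positive mother.
Sami (type B, Rh+): no genotype consistent with that phenotype can produce a type-A Rh+ child with a type-O mother.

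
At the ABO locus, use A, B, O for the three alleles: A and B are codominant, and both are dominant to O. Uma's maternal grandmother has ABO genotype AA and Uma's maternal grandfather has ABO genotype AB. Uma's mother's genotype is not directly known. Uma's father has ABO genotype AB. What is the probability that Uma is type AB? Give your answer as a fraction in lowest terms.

1/2

Uma's mother's ABO genotype from AA × AB: 1/2 AA, 1/2 AB.
Crossing each possibility with the father AB and summing P(type AB): 1/2·1/2 + 1/2·1/2 = 1/2.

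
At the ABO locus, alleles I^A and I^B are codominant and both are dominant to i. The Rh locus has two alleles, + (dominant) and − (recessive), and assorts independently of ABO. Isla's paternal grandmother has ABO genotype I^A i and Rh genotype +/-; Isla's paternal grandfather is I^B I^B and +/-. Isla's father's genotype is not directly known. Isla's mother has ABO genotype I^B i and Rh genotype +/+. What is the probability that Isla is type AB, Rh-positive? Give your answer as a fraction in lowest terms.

1/8

Isla's father's ABO genotype from I^A i × I^B I^B: 1/2 I^A I^B, 1/2 I^B i.
Crossing each possibility with the mother I^B i and summing P(type AB): 1/2·1/4 + 1/2·0 = 1/8.
Similarly for Rh via the father's Rh distribution: P(Rh+) = 1.
Independent loci: 1/8 × 1 = 1/8.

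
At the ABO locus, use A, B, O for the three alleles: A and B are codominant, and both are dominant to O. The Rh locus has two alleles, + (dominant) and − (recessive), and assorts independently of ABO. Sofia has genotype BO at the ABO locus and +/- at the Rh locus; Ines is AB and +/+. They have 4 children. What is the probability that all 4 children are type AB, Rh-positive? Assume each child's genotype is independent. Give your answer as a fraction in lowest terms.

1/256

ABO cross BO × AB → 1/4 A, 1/2 B, 1/4 AB.
Rh cross +/- × +/+ → 1 Rh+; so P(type AB, Rh-positive) = 1/4 × 1 = 1/4 per child.
All 4 independent: (1/4)^4 = 1/256.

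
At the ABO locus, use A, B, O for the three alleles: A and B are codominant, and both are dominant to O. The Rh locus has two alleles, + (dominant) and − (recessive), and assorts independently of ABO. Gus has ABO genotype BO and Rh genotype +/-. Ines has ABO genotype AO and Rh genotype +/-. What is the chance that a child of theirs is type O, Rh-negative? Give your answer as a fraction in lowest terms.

1/16

ABO cross BO × AO → offspring phenotypes: 1/4 O, 1/4 A, 1/4 B, 1/4 AB.
Rh cross +/- × +/- → 3/4 Rh+, 1/4 Rh-.
Independent loci: P(type O, Rh-negative) = 1/4 × 1/4 = 1/16.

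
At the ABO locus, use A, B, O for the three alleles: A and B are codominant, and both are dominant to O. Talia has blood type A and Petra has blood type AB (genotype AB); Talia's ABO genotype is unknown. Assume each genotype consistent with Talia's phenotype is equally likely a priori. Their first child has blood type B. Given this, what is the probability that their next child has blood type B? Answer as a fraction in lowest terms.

1/4

Possible genotypes: Talia ∈ {AA, AO}; Petra ∈ {AB}.
Weight each parental genotype pair by prior × P(type-B child):
  AO × AB: posterior weight 1; P(next child type B) = 1/4.
Weighted sum = 1/4.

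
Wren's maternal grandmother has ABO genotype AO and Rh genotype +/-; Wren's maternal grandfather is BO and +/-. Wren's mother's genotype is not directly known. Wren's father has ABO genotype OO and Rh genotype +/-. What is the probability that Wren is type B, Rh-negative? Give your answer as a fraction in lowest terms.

1/16

Wren's mother's ABO genotype from AO × BO: 1/4 AB, 1/4 AO, 1/4 BO, 1/4 OO.
Crossing each possibility with the father OO and summing P(type B): 1/4·1/2 + 1/4·0 + 1/4·1/2 + 1/4·0 = 1/4.
Similarly for Rh via the mother's Rh distribution: P(Rh-) = 1/4.
Independent loci: 1/4 × 1/4 = 1/16.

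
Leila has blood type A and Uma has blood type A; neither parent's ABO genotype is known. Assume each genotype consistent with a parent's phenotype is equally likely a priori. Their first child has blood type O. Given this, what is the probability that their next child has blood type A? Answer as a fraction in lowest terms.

3/4

Possible genotypes: Leila ∈ {AA, AO}; Uma ∈ {AA, AO}.
Weight each parental genotype pair by prior × P(type-O child):
  AO × AO: posterior weight 1; P(next child type A) = 3/4.
Weighted sum = 3/4.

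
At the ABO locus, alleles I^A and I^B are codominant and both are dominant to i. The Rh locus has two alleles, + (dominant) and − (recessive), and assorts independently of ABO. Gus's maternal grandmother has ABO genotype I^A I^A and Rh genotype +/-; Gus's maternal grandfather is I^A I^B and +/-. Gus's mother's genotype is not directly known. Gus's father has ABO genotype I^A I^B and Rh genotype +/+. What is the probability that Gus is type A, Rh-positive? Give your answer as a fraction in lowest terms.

3/8

Gus's mother's ABO genotype from I^A I^A × I^A I^B: 1/2 I^A I^A, 1/2 I^A I^B.
Crossing each possibility with the father I^A I^B and summing P(type A): 1/2·1/2 + 1/2·1/4 = 3/8.
Similarly for Rh via the mother's Rh distribution: P(Rh+) = 1.
Independent loci: 3/8 × 1 = 3/8.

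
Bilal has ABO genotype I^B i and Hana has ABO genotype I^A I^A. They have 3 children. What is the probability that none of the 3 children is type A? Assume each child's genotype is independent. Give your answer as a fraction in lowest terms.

1/8

ABO cross I^B i × I^A I^A → 1/2 A, 1/2 AB.
So P(type A) = 1/2 per child.
P(not type A) = 1/2 for one child; (1/2)^3 = 1/8.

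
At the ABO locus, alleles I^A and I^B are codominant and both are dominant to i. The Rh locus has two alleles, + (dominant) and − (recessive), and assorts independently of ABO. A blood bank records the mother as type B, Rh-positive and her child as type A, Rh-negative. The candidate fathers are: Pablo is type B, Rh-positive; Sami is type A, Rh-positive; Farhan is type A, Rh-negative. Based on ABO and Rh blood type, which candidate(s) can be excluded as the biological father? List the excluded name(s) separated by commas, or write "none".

Pablo

A candidate is excluded only if no genotype consistent with his phenotype could produce a type A, Rh-negative child with a type B, Rh-positive mother.
Pablo (type B, Rh+): no genotype consistent with that phenotype can produce a type-A Rh- child with a type-B mother.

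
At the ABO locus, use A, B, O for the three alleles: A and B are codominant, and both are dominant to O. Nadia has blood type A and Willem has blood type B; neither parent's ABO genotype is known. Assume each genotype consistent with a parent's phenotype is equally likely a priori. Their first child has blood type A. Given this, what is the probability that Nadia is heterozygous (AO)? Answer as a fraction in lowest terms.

Possible genotypes: Nadia ∈ {AA, AO}; Willem ∈ {BB, BO}.
Weight each parental genotype pair by prior × P(type-A child):
  AA × BO: posterior weight 2/3.
  AO × BO: posterior weight 1/3.
Sum the posterior weight over pairs where Nadia is AO: 1/3.

1/3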